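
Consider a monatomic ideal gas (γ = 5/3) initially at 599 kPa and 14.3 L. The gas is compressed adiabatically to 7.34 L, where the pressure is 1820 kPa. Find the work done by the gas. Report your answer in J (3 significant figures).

Adiabatic: W = (P₁V₁ − P₂V₂)/(γ − 1) with γ = 5/3.
P₁V₁ = 8566 J, P₂V₂ = 13359 J.
W = (8566 − 13359) / 0.6667 = -7190 J.

W ≈ -7190 J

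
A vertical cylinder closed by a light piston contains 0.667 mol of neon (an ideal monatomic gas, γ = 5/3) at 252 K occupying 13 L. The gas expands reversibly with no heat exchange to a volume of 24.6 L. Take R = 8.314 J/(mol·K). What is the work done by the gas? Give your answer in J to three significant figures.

Adiabatic: TV^(γ−1) = const with γ = 5/3.
T₂ = T₁ (V₁/V₂)^(γ−1) = 252 × (13/24.6)^0.667 = 252 × 0.6536 = 164.7 K.
W_by = nCᵥ(T₁ − T₂) = (0.667)(12.47)(252 − 164.7) = 726 J.

W ≈ 726 J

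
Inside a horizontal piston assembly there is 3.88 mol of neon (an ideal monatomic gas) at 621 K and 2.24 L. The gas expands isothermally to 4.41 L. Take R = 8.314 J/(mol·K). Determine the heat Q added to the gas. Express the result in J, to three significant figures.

Q ≈ 13600 J

Isothermal ⇒ ΔU = 0, so Q = W = nRT ln(V₂/V₁).
Q = (3.88)(8.314)(621) ln(4.41/2.24) = 20032 × 0.6774 = 13570 J.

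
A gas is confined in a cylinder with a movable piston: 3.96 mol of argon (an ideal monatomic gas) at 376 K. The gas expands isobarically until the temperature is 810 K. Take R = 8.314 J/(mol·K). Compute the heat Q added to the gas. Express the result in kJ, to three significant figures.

Isobaric: W = nRΔT = (3.96)(8.314)(434) = 14289 J.
ΔU = nCᵥΔT with Cᵥ = 3R/2: ΔU = (3.96)(12.47)(434) = 21433 J.
Q = ΔU + W = 21433 + 14289 = 35722 J.

Q ≈ 35.7 kJ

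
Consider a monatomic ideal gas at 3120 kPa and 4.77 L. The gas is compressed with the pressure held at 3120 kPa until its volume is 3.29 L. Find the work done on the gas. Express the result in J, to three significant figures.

W ≈ 4620 J

Isobaric: W = P ΔV.
W = (3120 kPa)(3.29 − 4.77 L) = (3120)(-1.48) = -4618 J.
Work on gas = −W_by = 4618 J.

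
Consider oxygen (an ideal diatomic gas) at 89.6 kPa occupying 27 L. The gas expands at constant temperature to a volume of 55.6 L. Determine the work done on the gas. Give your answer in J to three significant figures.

W ≈ -1750 J

Isothermal: W = nRT ln(V₂/V₁) = P₁V₁ ln(V₂/V₁).
P₁V₁ = (89.6 kPa)(27 L) = 2419 J.
W = 2419 × ln(55.6/27) = 2419 × 0.7223
W_by_gas = 1748 J; work on gas = −W_by = -1748 J.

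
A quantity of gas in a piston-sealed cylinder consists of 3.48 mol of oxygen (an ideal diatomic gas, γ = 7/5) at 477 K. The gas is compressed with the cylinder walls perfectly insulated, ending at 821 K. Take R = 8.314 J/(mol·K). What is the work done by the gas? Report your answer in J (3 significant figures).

W ≈ -24900 J

Adiabatic ⇒ Q = 0, so W_by = −ΔU = nCᵥ(T₁ − T₂).
Cᵥ = 5R/2 = 20.79 J/(mol·K).
W = (3.48)(20.79)(477 − 821) = -24882 J.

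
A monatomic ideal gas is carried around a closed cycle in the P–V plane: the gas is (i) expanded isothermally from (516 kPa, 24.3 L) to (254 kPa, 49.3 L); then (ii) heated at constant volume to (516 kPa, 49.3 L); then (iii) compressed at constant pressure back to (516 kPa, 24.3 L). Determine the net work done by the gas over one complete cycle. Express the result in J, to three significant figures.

W_net ≈ -4030 J

Leg (i): W = PᵢVᵢ ln(V_f/Vᵢ) = (12539) ln(49.3/24.3) = 8871 J.
Leg (ii): W = 0.
Leg (iii): W = PΔV = (516)(24.3 − 49.3) = -12900 J.
W_net = 8871 − 12900 = -4029 J.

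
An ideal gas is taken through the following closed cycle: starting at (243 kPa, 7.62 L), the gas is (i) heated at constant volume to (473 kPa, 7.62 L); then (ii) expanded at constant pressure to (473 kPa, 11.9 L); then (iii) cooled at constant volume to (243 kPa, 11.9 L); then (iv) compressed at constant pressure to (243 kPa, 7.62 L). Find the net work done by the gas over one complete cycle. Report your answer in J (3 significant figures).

W_net ≈ 984 J

Constant-volume legs do no work.
W(ii) = (473)(11.9 − 7.62) = 2024 J; W(iv) = (243)(7.62 − 11.9) = -1040 J.
W_net = 2024 − 1040 = 984.4 J (the clockwise enclosed area).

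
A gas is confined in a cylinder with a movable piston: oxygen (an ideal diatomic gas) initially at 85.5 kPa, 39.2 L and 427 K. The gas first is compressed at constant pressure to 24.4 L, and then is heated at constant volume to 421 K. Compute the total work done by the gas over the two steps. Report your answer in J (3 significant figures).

Step 1 (isobaric): W = PΔV = (85.5 kPa)(24.4 − 39.2 L) = -1265 J.
Step 2 (isochoric): W = 0 (constant volume).
W_total = -1265 + 0 = -1265 J.

W_total ≈ -1270 J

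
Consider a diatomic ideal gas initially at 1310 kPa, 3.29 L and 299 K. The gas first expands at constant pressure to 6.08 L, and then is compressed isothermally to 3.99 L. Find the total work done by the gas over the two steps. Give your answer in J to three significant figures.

W_total ≈ 300 J

Step 1 (isobaric): W = PΔV = (1310 kPa)(6.08 − 3.29 L) = 3655 J.
After step 1: P = 1310 kPa, V = 6.08 L, T = 552.6 K.
Step 2 (isothermal): W = P₁V₁ ln(V₂/V₁) = (7965) ln(3.99/6.08) = -3355 J.
W_total = 3655 − 3355 = 300 J.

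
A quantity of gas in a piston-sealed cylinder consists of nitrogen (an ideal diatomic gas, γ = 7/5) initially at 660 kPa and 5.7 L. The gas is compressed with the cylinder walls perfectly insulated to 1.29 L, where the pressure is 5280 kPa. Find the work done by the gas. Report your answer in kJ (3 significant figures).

W ≈ -7.62 kJ

Adiabatic: W = (P₁V₁ − P₂V₂)/(γ − 1) with γ = 7/5.
P₁V₁ = 3762 J, P₂V₂ = 6811 J.
W = (3762 − 6811) / 0.4 = -7623 J.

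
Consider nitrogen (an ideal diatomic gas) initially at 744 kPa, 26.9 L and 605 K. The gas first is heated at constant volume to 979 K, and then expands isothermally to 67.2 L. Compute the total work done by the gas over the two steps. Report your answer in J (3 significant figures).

Step 1 (isochoric): W = 0 (constant volume).
After step 1: P = 1204 kPa (V unchanged).
Step 2 (isothermal): W = P₁V₁ ln(V₂/V₁) = (32386) ln(67.2/26.9) = 29651 J.
W_total = 0 + 29651 = 29651 J.

W_total ≈ 29700 J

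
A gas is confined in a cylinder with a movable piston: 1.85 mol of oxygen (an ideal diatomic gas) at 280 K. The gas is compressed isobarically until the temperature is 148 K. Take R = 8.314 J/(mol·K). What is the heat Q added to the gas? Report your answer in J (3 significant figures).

Q ≈ -7110 J

Isobaric: W = nRΔT = (1.85)(8.314)(-132) = -2030 J.
ΔU = nCᵥΔT with Cᵥ = 5R/2: ΔU = (1.85)(20.79)(-132) = -5076 J.
Q = ΔU + W = -5076 − 2030 = -7106 J.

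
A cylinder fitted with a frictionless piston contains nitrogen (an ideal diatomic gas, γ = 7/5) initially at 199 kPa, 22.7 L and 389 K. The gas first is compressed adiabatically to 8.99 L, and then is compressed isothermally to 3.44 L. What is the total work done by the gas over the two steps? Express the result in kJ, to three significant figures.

Step 1 (adiabatic): W = (P₁V₁ − P₂V₂)/(γ−1) = (4517 − 6543)/0.4 = -5065 J.
After step 1: P = 727.8 kPa, V = 8.99 L, T = 563.5 K.
Step 2 (isothermal): W = P₁V₁ ln(V₂/V₁) = (6543) ln(3.44/8.99) = -6286 J.
W_total = -5065 − 6286 = -11350 J.

W_total ≈ -11.4 kJ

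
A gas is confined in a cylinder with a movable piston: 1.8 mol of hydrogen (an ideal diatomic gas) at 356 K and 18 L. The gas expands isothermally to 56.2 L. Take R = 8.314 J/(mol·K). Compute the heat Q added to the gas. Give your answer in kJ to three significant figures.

Isothermal ⇒ ΔU = 0, so Q = W = nRT ln(V₂/V₁).
Q = (1.8)(8.314)(356) ln(56.2/18) = 5328 × 1.139 = 6066 J.

Q ≈ 6.07 kJ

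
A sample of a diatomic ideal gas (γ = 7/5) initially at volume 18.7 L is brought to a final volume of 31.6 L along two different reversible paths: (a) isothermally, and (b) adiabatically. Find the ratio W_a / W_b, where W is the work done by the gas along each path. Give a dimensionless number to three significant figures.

W_a / W_b ≈ 1.11

Path (a) isothermal: W = P₁V₁ ln(V₂/V₁) → W_a/(P₁V₁) = 0.5246.
Path (b) adiabatic: W = P₁V₁(1 − (V₁/V₂)^(γ−1))/(γ−1) → W_b/(P₁V₁) = 0.4732.
W_a / W_b = 0.5246 / 0.4732 = 1.109.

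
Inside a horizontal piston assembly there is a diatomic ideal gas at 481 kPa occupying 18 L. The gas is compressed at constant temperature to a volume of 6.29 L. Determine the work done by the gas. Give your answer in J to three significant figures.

Isothermal: W = nRT ln(V₂/V₁) = P₁V₁ ln(V₂/V₁).
P₁V₁ = (481 kPa)(18 L) = 8658 J.
W = 8658 × ln(6.29/18) = 8658 × -1.051
W_by_gas = -9103 J.

W ≈ -9100 J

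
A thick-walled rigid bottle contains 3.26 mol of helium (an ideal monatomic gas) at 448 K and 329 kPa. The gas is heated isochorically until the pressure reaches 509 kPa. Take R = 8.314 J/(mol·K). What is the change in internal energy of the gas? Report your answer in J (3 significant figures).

ΔU ≈ 9960 J

Constant volume ⇒ W = 0, so Q = ΔU = nCᵥΔT with Cᵥ = 3R/2 = 12.47 J/(mol·K).
At constant V, T₂/T₁ = P₂/P₁ ⇒ ΔT = T₁(P₂/P₁ − 1) = 448·(509/329 − 1) = 245.1 K.
ΔU = (3.26)(12.47)(245.1) = 9965 J.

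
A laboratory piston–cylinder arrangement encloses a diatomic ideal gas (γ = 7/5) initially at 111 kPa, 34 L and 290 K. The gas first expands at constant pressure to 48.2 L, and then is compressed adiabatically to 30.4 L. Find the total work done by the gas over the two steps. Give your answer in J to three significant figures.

Step 1 (isobaric): W = PΔV = (111 kPa)(48.2 − 34 L) = 1576 J.
After step 1: P = 111 kPa, V = 48.2 L, T = 411.1 K.
Step 2 (adiabatic): W = (P₁V₁ − P₂V₂)/(γ−1) = (5350 − 6433)/0.4 = -2708 J.
W_total = 1576 − 2708 = -1132 J.

W_total ≈ -1130 J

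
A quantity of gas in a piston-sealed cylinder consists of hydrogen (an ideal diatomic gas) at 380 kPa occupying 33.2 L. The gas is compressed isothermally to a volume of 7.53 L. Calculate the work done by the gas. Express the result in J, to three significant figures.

Isothermal: W = nRT ln(V₂/V₁) = P₁V₁ ln(V₂/V₁).
P₁V₁ = (380 kPa)(33.2 L) = 12616 J.
W = 12616 × ln(7.53/33.2) = 12616 × -1.484
W_by_gas = -18718 J.

W ≈ -18700 J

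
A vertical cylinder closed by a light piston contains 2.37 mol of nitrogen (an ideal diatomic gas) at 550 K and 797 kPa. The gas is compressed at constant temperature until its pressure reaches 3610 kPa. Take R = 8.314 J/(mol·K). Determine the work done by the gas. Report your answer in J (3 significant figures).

Isothermal process: W = nRT ln(V₂/V₁) = nRT ln(P₁/P₂).
W = (2.37)(8.314)(550) × ln(797/3610)
  = 10837 × ln(0.2208) = 10837 × -1.511
W_by_gas = -16371 J.

W ≈ -16400 J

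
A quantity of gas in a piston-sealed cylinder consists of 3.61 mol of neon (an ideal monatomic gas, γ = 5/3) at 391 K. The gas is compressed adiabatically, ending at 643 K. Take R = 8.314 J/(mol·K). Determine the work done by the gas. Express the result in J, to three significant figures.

Adiabatic ⇒ Q = 0, so W_by = −ΔU = nCᵥ(T₁ − T₂).
Cᵥ = 3R/2 = 12.47 J/(mol·K).
W = (3.61)(12.47)(391 − 643) = -11345 J.

W ≈ -11300 J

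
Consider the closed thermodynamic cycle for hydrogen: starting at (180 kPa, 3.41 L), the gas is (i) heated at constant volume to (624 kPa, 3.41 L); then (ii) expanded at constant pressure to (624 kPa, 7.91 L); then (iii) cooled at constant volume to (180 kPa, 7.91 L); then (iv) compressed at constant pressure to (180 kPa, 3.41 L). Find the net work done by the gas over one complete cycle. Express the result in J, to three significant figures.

Constant-volume legs do no work.
W(ii) = (624)(7.91 − 3.41) = 2808 J; W(iv) = (180)(3.41 − 7.91) = -810 J.
W_net = 2808 − 810 = 1998 J (the clockwise enclosed area).

W_net ≈ 2000 J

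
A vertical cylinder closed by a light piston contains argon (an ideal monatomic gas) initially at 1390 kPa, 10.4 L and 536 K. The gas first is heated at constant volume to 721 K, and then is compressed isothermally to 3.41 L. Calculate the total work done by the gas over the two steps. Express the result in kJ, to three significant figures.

Step 1 (isochoric): W = 0 (constant volume).
After step 1: P = 1870 kPa (V unchanged).
Step 2 (isothermal): W = P₁V₁ ln(V₂/V₁) = (19445) ln(3.41/10.4) = -21684 J.
W_total = 0 − 21684 = -21684 J.

W_total ≈ -21.7 kJ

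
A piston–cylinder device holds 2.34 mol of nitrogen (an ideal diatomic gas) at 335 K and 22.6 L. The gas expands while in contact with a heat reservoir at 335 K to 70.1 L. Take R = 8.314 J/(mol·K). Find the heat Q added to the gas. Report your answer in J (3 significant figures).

Q ≈ 7380 J

Isothermal ⇒ ΔU = 0, so Q = W = nRT ln(V₂/V₁).
Q = (2.34)(8.314)(335) ln(70.1/22.6) = 6517 × 1.132 = 7377 J.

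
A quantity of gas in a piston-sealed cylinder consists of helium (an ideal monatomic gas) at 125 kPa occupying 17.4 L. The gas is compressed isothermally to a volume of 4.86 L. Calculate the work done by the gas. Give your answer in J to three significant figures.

W ≈ -2770 J

Isothermal: W = nRT ln(V₂/V₁) = P₁V₁ ln(V₂/V₁).
P₁V₁ = (125 kPa)(17.4 L) = 2175 J.
W = 2175 × ln(4.86/17.4) = 2175 × -1.275
W_by_gas = -2774 J.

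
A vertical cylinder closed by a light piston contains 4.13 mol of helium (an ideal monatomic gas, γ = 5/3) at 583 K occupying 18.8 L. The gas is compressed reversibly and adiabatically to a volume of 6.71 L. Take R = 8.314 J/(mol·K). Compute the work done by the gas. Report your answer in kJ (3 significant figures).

Adiabatic: TV^(γ−1) = const with γ = 5/3.
T₂ = T₁ (V₁/V₂)^(γ−1) = 583 × (18.8/6.71)^0.667 = 583 × 1.987 = 1159 K.
W_by = nCᵥ(T₁ − T₂) = (4.13)(12.47)(583 − 1159) = -29650 J.

W ≈ -29.6 kJ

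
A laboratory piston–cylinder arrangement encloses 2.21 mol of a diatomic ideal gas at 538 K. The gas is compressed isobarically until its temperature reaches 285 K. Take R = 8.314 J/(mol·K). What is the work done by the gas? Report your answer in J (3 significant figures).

Isobaric: W = P ΔV = nR ΔT.
W = (2.21)(8.314)(285 − 538) = -4649 J.

W ≈ -4650 J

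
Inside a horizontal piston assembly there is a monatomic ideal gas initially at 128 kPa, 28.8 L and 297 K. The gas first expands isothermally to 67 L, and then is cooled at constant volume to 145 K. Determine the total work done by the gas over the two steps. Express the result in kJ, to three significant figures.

W_total ≈ 3.11 kJ

Step 1 (isothermal): W = P₁V₁ ln(V₂/V₁) = (3686) ln(67/28.8) = 3112 J.
Step 2 (isochoric): W = 0 (constant volume).
W_total = 3112 + 0 = 3112 J.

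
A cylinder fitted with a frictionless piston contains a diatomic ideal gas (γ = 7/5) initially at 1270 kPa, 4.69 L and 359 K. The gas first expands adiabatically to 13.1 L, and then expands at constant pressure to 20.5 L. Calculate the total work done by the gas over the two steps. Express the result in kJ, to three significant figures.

W_total ≈ 7.25 kJ

Step 1 (adiabatic): W = (P₁V₁ − P₂V₂)/(γ−1) = (5956 − 3949)/0.4 = 5017 J.
After step 1: P = 301.5 kPa, V = 13.1 L, T = 238 K.
Step 2 (isobaric): W = PΔV = (301.5 kPa)(20.5 − 13.1 L) = 2231 J.
W_total = 5017 + 2231 = 7248 J.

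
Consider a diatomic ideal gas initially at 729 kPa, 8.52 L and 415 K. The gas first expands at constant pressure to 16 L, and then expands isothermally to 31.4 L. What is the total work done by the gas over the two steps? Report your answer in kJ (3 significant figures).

Step 1 (isobaric): W = PΔV = (729 kPa)(16 − 8.52 L) = 5453 J.
After step 1: P = 729 kPa, V = 16 L, T = 779.3 K.
Step 2 (isothermal): W = P₁V₁ ln(V₂/V₁) = (11664) ln(31.4/16) = 7864 J.
W_total = 5453 + 7864 = 13317 J.

W_total ≈ 13.3 kJ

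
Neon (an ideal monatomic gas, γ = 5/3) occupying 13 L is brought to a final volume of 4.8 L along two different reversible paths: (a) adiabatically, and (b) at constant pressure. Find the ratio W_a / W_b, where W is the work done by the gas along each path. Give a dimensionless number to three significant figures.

Path (a) adiabatic: W = P₁V₁(1 − (V₁/V₂)^(γ−1))/(γ−1) → W_a/(P₁V₁) = -1.414.
Path (b) isobaric: W = P₁(V₂ − V₁) → W_b/(P₁V₁) = -0.6308.
W_a / W_b = -1.414 / -0.6308 = 2.242.

W_a / W_b ≈ 2.24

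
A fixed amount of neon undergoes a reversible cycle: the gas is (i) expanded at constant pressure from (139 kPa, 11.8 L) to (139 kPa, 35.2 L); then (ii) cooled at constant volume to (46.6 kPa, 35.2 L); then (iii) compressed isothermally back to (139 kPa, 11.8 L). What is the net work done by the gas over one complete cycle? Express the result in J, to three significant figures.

W_net ≈ 1460 J

Leg (i): W = PΔV = (139)(35.2 − 11.8) = 3253 J.
Leg (ii): W = 0.
Leg (iii): W = PᵢVᵢ ln(V_f/Vᵢ) = (1640) ln(11.8/35.2) = -1793 J.
W_net = 3253 − 1793 = 1460 J.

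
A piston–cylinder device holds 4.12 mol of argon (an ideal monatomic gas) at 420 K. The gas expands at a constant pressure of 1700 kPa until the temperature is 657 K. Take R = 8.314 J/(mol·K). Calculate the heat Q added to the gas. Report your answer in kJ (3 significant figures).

Q ≈ 20.3 kJ

Isobaric: W = nRΔT = (4.12)(8.314)(237) = 8118 J.
ΔU = nCᵥΔT with Cᵥ = 3R/2: ΔU = (4.12)(12.47)(237) = 12177 J.
Q = ΔU + W = 12177 + 8118 = 20295 J.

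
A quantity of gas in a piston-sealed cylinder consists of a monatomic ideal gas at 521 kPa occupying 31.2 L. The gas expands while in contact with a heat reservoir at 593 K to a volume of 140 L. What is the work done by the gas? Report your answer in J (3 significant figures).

Isothermal: W = nRT ln(V₂/V₁) = P₁V₁ ln(V₂/V₁).
P₁V₁ = (521 kPa)(31.2 L) = 16255 J.
W = 16255 × ln(140/31.2) = 16255 × 1.501
W_by_gas = 24403 J.

W ≈ 24400 J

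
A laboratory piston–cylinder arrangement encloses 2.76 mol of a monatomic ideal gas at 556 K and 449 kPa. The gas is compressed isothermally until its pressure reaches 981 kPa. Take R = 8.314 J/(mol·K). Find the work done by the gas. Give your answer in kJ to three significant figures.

W ≈ -9.97 kJ

Isothermal process: W = nRT ln(V₂/V₁) = nRT ln(P₁/P₂).
W = (2.76)(8.314)(556) × ln(449/981)
  = 12758 × ln(0.4577) = 12758 × -0.7815
W_by_gas = -9971 J.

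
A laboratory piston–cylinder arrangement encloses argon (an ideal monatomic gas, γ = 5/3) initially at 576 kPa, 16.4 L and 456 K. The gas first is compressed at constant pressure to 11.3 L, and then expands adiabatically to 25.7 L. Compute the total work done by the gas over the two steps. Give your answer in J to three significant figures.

W_total ≈ 1180 J

Step 1 (isobaric): W = PΔV = (576 kPa)(11.3 − 16.4 L) = -2938 J.
After step 1: P = 576 kPa, V = 11.3 L, T = 314.2 K.
Step 2 (adiabatic): W = (P₁V₁ − P₂V₂)/(γ−1) = (6509 − 3764)/0.667 = 4118 J.
W_total = -2938 + 4118 = 1180 J.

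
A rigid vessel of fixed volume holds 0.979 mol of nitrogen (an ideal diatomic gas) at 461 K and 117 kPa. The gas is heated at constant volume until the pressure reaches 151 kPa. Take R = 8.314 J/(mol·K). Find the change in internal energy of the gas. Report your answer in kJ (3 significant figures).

Constant volume ⇒ W = 0, so Q = ΔU = nCᵥΔT with Cᵥ = 5R/2 = 20.79 J/(mol·K).
At constant V, T₂/T₁ = P₂/P₁ ⇒ ΔT = T₁(P₂/P₁ − 1) = 461·(151/117 − 1) = 134 K.
ΔU = (0.979)(20.79)(134) = 2726 J.

ΔU ≈ 2.73 kJ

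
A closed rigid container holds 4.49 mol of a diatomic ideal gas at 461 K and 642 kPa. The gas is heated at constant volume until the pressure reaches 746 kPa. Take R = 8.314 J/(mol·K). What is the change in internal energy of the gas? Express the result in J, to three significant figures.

ΔU ≈ 6970 J

Constant volume ⇒ W = 0, so Q = ΔU = nCᵥΔT with Cᵥ = 5R/2 = 20.79 J/(mol·K).
At constant V, T₂/T₁ = P₂/P₁ ⇒ ΔT = T₁(P₂/P₁ − 1) = 461·(746/642 − 1) = 74.68 K.
ΔU = (4.49)(20.79)(74.68) = 6969 J.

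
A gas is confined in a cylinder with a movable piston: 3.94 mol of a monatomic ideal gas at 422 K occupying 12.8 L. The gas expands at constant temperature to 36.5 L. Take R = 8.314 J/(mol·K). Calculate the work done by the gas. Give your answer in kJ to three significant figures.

W ≈ 14.5 kJ

Isothermal: W = nRT ln(V₂/V₁).
W = (3.94)(8.314)(422) × ln(36.5/12.8)
  = 13824 × 1.048
W_by_gas = 14485 J.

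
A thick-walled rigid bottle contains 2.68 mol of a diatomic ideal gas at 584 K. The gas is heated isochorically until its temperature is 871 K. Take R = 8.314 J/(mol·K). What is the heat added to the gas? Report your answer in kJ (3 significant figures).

Q ≈ 16.0 kJ

Constant volume ⇒ W = 0, so Q = ΔU = nCᵥΔT with Cᵥ = 5R/2 = 20.79 J/(mol·K).
ΔU = (2.68)(20.79)(871 − 584) = 15987 J.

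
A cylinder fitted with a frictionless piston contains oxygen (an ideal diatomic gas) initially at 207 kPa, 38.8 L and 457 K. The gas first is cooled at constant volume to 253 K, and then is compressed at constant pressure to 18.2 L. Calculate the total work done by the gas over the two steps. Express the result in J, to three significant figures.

W_total ≈ -2360 J

Step 1 (isochoric): W = 0 (constant volume).
After step 1: P = 114.6 kPa (V unchanged).
Step 2 (isobaric): W = PΔV = (114.6 kPa)(18.2 − 38.8 L) = -2361 J.
W_total = 0 − 2361 = -2361 J.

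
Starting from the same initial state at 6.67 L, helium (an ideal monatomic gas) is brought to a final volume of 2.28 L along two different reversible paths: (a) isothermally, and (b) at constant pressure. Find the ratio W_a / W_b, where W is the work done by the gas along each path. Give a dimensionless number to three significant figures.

Path (a) isothermal: W = P₁V₁ ln(V₂/V₁) → W_a/(P₁V₁) = -1.073.
Path (b) isobaric: W = P₁(V₂ − V₁) → W_b/(P₁V₁) = -0.6582.
W_a / W_b = -1.073 / -0.6582 = 1.631.

W_a / W_b ≈ 1.63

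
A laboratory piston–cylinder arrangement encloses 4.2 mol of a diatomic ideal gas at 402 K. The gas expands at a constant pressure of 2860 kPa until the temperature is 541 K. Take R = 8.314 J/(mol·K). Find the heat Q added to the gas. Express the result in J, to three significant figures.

Q ≈ 17000 J

Isobaric: W = nRΔT = (4.2)(8.314)(139) = 4854 J.
ΔU = nCᵥΔT with Cᵥ = 5R/2: ΔU = (4.2)(20.79)(139) = 12134 J.
Q = ΔU + W = 12134 + 4854 = 16988 J.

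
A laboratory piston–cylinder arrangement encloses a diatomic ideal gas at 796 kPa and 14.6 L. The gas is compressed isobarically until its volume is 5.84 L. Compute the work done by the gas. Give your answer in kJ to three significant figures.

Isobaric: W = P ΔV.
W = (796 kPa)(5.84 − 14.6 L) = (796)(-8.76) = -6973 J.

W ≈ -6.97 kJ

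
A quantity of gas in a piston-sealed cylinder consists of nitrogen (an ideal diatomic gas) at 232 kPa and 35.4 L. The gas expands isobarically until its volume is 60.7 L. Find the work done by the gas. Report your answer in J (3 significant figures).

Isobaric: W = P ΔV.
W = (232 kPa)(60.7 − 35.4 L) = (232)(25.3) = 5870 J.

W ≈ 5870 J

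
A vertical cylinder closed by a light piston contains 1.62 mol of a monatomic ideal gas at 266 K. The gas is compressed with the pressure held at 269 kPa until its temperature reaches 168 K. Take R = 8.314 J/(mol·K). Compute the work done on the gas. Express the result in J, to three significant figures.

W ≈ 1320 J

Isobaric: W = P ΔV = nR ΔT.
W = (1.62)(8.314)(168 − 266) = -1320 J.
Work on gas = −W_by = 1320 J.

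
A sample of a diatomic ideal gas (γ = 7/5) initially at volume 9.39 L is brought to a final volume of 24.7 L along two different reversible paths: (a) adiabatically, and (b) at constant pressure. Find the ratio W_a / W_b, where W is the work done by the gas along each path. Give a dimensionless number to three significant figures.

W_a / W_b ≈ 0.492

Path (a) adiabatic: W = P₁V₁(1 − (V₁/V₂)^(γ−1))/(γ−1) → W_a/(P₁V₁) = 0.802.
Path (b) isobaric: W = P₁(V₂ − V₁) → W_b/(P₁V₁) = 1.63.
W_a / W_b = 0.802 / 1.63 = 0.4919.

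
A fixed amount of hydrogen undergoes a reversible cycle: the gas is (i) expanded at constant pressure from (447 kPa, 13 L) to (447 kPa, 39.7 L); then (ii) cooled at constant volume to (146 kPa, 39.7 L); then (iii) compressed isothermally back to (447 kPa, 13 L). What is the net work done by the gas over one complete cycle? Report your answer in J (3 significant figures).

W_net ≈ 5460 J

Leg (i): W = PΔV = (447)(39.7 − 13) = 11935 J.
Leg (ii): W = 0.
Leg (iii): W = PᵢVᵢ ln(V_f/Vᵢ) = (5796) ln(13/39.7) = -6471 J.
W_net = 11935 − 6471 = 5464 J.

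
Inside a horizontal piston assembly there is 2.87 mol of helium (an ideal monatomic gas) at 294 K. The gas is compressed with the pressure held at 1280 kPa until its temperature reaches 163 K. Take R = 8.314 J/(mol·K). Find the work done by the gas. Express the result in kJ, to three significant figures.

Isobaric: W = P ΔV = nR ΔT.
W = (2.87)(8.314)(163 − 294) = -3126 J.

W ≈ -3.13 kJ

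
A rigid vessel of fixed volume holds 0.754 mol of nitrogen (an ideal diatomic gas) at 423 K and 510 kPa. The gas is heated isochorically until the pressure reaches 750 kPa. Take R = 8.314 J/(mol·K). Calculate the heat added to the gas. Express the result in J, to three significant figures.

Q ≈ 3120 J

Constant volume ⇒ W = 0, so Q = ΔU = nCᵥΔT with Cᵥ = 5R/2 = 20.79 J/(mol·K).
At constant V, T₂/T₁ = P₂/P₁ ⇒ ΔT = T₁(P₂/P₁ − 1) = 423·(750/510 − 1) = 199.1 K.
ΔU = (0.754)(20.79)(199.1) = 3120 J.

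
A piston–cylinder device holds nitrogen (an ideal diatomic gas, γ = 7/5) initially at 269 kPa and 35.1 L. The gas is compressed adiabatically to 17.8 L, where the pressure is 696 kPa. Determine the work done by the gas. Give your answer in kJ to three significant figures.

Adiabatic: W = (P₁V₁ − P₂V₂)/(γ − 1) with γ = 7/5.
P₁V₁ = 9442 J, P₂V₂ = 12389 J.
W = (9442 − 12389) / 0.4 = -7367 J.

W ≈ -7.37 kJ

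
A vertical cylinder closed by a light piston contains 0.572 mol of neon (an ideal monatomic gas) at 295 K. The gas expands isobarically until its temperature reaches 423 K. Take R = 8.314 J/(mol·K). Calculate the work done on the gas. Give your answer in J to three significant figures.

Isobaric: W = P ΔV = nR ΔT.
W = (0.572)(8.314)(423 − 295) = 608.7 J.
Work on gas = −W_by = -608.7 J.

W ≈ -609 J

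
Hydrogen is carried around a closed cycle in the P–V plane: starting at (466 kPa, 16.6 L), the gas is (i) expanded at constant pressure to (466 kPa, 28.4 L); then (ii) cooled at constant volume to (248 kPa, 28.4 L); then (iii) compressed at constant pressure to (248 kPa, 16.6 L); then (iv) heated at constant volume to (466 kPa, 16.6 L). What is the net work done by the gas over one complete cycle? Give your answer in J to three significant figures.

W_net ≈ 2570 J

Constant-volume legs do no work.
W(i) = (466)(28.4 − 16.6) = 5499 J; W(iii) = (248)(16.6 − 28.4) = -2926 J.
W_net = 5499 − 2926 = 2572 J (the clockwise enclosed area).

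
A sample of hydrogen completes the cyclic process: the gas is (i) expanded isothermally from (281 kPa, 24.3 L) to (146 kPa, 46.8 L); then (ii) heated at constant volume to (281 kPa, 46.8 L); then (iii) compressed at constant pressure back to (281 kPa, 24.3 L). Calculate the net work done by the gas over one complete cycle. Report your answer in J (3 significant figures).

W_net ≈ -1850 J

Leg (i): W = PᵢVᵢ ln(V_f/Vᵢ) = (6828) ln(46.8/24.3) = 4475 J.
Leg (ii): W = 0.
Leg (iii): W = PΔV = (281)(24.3 − 46.8) = -6322 J.
W_net = 4475 − 6322 = -1847 J.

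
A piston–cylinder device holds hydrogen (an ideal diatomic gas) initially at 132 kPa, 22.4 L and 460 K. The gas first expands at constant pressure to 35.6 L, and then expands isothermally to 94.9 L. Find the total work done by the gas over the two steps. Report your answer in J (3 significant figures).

Step 1 (isobaric): W = PΔV = (132 kPa)(35.6 − 22.4 L) = 1742 J.
After step 1: P = 132 kPa, V = 35.6 L, T = 731.1 K.
Step 2 (isothermal): W = P₁V₁ ln(V₂/V₁) = (4699) ln(94.9/35.6) = 4607 J.
W_total = 1742 + 4607 = 6350 J.

W_total ≈ 6350 J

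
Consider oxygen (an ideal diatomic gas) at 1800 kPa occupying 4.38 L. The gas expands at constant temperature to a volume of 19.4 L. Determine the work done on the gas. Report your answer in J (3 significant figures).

W ≈ -11700 J

Isothermal: W = nRT ln(V₂/V₁) = P₁V₁ ln(V₂/V₁).
P₁V₁ = (1800 kPa)(4.38 L) = 7884 J.
W = 7884 × ln(19.4/4.38) = 7884 × 1.488
W_by_gas = 11733 J; work on gas = −W_by = -11733 J.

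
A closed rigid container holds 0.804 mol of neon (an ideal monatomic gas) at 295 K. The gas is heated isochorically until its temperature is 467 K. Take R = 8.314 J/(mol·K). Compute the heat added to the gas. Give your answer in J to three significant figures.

Constant volume ⇒ W = 0, so Q = ΔU = nCᵥΔT with Cᵥ = 3R/2 = 12.47 J/(mol·K).
ΔU = (0.804)(12.47)(467 − 295) = 1725 J.

Q ≈ 1720 J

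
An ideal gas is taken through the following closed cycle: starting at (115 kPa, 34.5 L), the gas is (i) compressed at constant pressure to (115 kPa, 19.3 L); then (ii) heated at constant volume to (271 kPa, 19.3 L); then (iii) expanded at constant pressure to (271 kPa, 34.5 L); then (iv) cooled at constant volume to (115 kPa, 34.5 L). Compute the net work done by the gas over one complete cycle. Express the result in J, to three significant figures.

W_net ≈ 2370 J

Constant-volume legs do no work.
W(i) = (115)(19.3 − 34.5) = -1748 J; W(iii) = (271)(34.5 − 19.3) = 4119 J.
W_net = -1748 + 4119 = 2371 J (the clockwise enclosed area).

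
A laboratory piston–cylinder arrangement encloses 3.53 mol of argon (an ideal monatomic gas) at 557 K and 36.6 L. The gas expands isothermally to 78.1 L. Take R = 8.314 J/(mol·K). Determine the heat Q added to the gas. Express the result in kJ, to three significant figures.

Q ≈ 12.4 kJ

Isothermal ⇒ ΔU = 0, so Q = W = nRT ln(V₂/V₁).
Q = (3.53)(8.314)(557) ln(78.1/36.6) = 16347 × 0.7579 = 12390 J.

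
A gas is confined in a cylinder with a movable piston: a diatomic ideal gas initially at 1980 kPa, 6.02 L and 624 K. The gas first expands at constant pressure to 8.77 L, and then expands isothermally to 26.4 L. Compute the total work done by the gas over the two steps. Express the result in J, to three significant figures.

Step 1 (isobaric): W = PΔV = (1980 kPa)(8.77 − 6.02 L) = 5445 J.
After step 1: P = 1980 kPa, V = 8.77 L, T = 909 K.
Step 2 (isothermal): W = P₁V₁ ln(V₂/V₁) = (17365) ln(26.4/8.77) = 19136 J.
W_total = 5445 + 19136 = 24581 J.

W_total ≈ 24600 J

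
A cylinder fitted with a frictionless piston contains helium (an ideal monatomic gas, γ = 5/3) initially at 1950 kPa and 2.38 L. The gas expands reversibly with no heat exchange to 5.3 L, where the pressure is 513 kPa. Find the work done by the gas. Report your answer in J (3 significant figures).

W ≈ 2880 J

Adiabatic: W = (P₁V₁ − P₂V₂)/(γ − 1) with γ = 5/3.
P₁V₁ = 4641 J, P₂V₂ = 2719 J.
W = (4641 − 2719) / 0.6667 = 2883 J.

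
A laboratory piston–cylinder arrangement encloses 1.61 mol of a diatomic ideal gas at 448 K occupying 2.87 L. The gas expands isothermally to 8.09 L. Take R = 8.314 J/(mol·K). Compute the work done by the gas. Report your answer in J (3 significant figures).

W ≈ 6210 J

Isothermal: W = nRT ln(V₂/V₁).
W = (1.61)(8.314)(448) × ln(8.09/2.87)
  = 5997 × 1.036
W_by_gas = 6215 J.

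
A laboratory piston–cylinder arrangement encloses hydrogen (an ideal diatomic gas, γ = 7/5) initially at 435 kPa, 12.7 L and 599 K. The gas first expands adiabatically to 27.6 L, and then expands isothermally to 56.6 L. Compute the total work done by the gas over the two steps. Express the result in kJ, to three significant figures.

Step 1 (adiabatic): W = (P₁V₁ − P₂V₂)/(γ−1) = (5524 − 4050)/0.4 = 3686 J.
After step 1: P = 146.7 kPa, V = 27.6 L, T = 439.1 K.
Step 2 (isothermal): W = P₁V₁ ln(V₂/V₁) = (4050) ln(56.6/27.6) = 2909 J.
W_total = 3686 + 2909 = 6595 J.

W_total ≈ 6.60 kJ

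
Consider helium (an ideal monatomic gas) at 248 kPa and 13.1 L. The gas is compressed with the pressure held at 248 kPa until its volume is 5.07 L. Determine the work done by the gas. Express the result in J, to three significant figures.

Isobaric: W = P ΔV.
W = (248 kPa)(5.07 − 13.1 L) = (248)(-8.03) = -1991 J.

W ≈ -1990 J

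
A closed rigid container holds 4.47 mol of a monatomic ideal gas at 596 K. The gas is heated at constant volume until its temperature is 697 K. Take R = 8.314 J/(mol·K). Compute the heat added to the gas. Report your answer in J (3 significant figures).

Q ≈ 5630 J

Constant volume ⇒ W = 0, so Q = ΔU = nCᵥΔT with Cᵥ = 3R/2 = 12.47 J/(mol·K).
ΔU = (4.47)(12.47)(697 − 596) = 5630 J.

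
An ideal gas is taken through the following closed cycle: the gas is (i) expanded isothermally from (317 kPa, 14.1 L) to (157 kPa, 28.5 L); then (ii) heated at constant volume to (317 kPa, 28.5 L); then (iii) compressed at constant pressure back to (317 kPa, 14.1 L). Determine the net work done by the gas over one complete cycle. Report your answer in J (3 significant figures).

Leg (i): W = PᵢVᵢ ln(V_f/Vᵢ) = (4470) ln(28.5/14.1) = 3145 J.
Leg (ii): W = 0.
Leg (iii): W = PΔV = (317)(14.1 − 28.5) = -4565 J.
W_net = 3145 − 4565 = -1419 J.

W_net ≈ -1420 J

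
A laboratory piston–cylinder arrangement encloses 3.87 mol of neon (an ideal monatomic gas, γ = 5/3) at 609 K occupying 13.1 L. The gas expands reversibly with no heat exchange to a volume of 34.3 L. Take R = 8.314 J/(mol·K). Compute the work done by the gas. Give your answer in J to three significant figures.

Adiabatic: TV^(γ−1) = const with γ = 5/3.
T₂ = T₁ (V₁/V₂)^(γ−1) = 609 × (13.1/34.3)^0.667 = 609 × 0.5264 = 320.6 K.
W_by = nCᵥ(T₁ − T₂) = (3.87)(12.47)(609 − 320.6) = 13920 J.

W ≈ 13900 J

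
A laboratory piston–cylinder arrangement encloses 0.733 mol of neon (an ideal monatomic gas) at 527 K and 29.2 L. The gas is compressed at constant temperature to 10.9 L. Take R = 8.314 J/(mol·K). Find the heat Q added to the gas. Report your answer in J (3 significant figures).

Q ≈ -3160 J

Isothermal ⇒ ΔU = 0, so Q = W = nRT ln(V₂/V₁).
Q = (0.733)(8.314)(527) ln(10.9/29.2) = 3212 × -0.9854 = -3165 J.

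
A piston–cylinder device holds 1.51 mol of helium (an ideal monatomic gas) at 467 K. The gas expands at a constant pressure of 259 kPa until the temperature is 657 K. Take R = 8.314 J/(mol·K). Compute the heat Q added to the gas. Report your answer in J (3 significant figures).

Isobaric: W = nRΔT = (1.51)(8.314)(190) = 2385 J.
ΔU = nCᵥΔT with Cᵥ = 3R/2: ΔU = (1.51)(12.47)(190) = 3578 J.
Q = ΔU + W = 3578 + 2385 = 5963 J.

Q ≈ 5960 J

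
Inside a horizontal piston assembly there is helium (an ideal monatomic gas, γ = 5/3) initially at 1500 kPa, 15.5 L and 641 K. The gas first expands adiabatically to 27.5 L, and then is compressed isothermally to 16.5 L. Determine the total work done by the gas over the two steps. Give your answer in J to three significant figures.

Step 1 (adiabatic): W = (P₁V₁ − P₂V₂)/(γ−1) = (23250 − 15864)/0.667 = 11078 J.
After step 1: P = 576.9 kPa, V = 27.5 L, T = 437.4 K.
Step 2 (isothermal): W = P₁V₁ ln(V₂/V₁) = (15864) ln(16.5/27.5) = -8104 J.
W_total = 11078 − 8104 = 2975 J.

W_total ≈ 2970 J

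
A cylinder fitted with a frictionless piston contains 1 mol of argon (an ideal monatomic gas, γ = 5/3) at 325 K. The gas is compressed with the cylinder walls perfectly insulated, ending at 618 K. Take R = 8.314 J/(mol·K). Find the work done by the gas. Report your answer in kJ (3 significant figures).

W ≈ -3.65 kJ

Adiabatic ⇒ Q = 0, so W_by = −ΔU = nCᵥ(T₁ − T₂).
Cᵥ = 3R/2 = 12.47 J/(mol·K).
W = (1)(12.47)(325 − 618) = -3654 J.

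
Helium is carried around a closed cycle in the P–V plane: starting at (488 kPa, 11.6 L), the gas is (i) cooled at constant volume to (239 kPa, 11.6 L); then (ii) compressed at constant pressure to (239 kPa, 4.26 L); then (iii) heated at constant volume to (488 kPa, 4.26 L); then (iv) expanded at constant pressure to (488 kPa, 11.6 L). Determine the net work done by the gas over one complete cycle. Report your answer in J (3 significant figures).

W_net ≈ 1830 J

Constant-volume legs do no work.
W(ii) = (239)(4.26 − 11.6) = -1754 J; W(iv) = (488)(11.6 − 4.26) = 3582 J.
W_net = -1754 + 3582 = 1828 J (the clockwise enclosed area).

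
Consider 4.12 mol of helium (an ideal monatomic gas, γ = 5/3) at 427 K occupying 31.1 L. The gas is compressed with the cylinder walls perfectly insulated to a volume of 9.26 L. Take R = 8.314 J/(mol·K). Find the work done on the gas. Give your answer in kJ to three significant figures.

Adiabatic: TV^(γ−1) = const with γ = 5/3.
T₂ = T₁ (V₁/V₂)^(γ−1) = 427 × (31.1/9.26)^0.667 = 427 × 2.243 = 957.6 K.
W_by = nCᵥ(T₁ − T₂) = (4.12)(12.47)(427 − 957.6) = -27264 J.
Work on gas = −W_by = 27264 J.

W ≈ 27.3 kJ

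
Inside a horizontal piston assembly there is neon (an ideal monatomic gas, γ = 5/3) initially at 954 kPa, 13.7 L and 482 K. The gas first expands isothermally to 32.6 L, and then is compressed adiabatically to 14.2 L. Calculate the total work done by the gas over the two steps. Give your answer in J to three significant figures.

W_total ≈ -3180 J

Step 1 (isothermal): W = P₁V₁ ln(V₂/V₁) = (13070) ln(32.6/13.7) = 11330 J.
After step 1: P = 400.9 kPa, V = 32.6 L, T = 482 K.
Step 2 (adiabatic): W = (P₁V₁ − P₂V₂)/(γ−1) = (13070 − 22745)/0.667 = -14513 J.
W_total = 11330 − 14513 = -3183 J.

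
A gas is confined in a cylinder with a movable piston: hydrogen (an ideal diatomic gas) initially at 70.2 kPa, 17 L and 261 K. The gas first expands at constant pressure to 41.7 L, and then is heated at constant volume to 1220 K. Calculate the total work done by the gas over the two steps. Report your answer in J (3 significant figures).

Step 1 (isobaric): W = PΔV = (70.2 kPa)(41.7 − 17 L) = 1734 J.
Step 2 (isochoric): W = 0 (constant volume).
W_total = 1734 + 0 = 1734 J.

W_total ≈ 1730 J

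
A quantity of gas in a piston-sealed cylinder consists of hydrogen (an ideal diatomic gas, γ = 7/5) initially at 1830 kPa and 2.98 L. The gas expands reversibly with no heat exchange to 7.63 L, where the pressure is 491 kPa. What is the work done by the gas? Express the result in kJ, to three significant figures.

W ≈ 4.27 kJ

Adiabatic: W = (P₁V₁ − P₂V₂)/(γ − 1) with γ = 7/5.
P₁V₁ = 5453 J, P₂V₂ = 3746 J.
W = (5453 − 3746) / 0.4 = 4268 J.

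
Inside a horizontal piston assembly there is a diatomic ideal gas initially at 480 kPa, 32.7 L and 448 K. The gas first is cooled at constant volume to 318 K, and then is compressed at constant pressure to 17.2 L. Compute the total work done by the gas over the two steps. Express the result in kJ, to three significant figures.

W_total ≈ -5.28 kJ

Step 1 (isochoric): W = 0 (constant volume).
After step 1: P = 340.7 kPa (V unchanged).
Step 2 (isobaric): W = PΔV = (340.7 kPa)(17.2 − 32.7 L) = -5281 J.
W_total = 0 − 5281 = -5281 J.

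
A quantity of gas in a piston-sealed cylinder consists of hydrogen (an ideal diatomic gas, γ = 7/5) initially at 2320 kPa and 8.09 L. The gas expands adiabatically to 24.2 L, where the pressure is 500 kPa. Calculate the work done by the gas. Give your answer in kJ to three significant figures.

W ≈ 16.7 kJ

Adiabatic: W = (P₁V₁ − P₂V₂)/(γ − 1) with γ = 7/5.
P₁V₁ = 18769 J, P₂V₂ = 12100 J.
W = (18769 − 12100) / 0.4 = 16672 J.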